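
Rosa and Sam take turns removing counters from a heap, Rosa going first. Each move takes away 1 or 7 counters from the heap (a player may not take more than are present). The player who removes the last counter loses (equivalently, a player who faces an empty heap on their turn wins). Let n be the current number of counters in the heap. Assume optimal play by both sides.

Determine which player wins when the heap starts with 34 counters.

Build the W/L table. Terminal = W. A non-terminal position is W if it has a move to some L; otherwise it is L.
n=0: no move; the opponent has just taken the last counter and therefore loses → W
n=1: →0(W) only, which is W, so L
n=2: →1(L), so W
n=3: →2(W) only, which is W, so L
n=4: →3(L), so W
n=5: →4(W) only, which is W, so L
n=6: →5(L), so W
n=7: →6(W), 0(W) — all W, so L
n=8: →7(L), so W
n=9: →8(W), 2(W) — all W, so L
n=10: →9(L), so W
n=11: →10(W), 4(W) — all W, so L
n=12: →11(L), so W
n=13: →12(W), 6(W) — all W, so L
n=14: →13(L), so W
n=15: →14(W), 8(W) — all W, so L
n=16: →15(L), so W
n=17: →16(W), 10(W) — all W, so L
n=18: →17(L), so W
n=19: →18(W), 12(W) — all W, so L
n=20: →19(L), so W
n=21: →20(W), 14(W) — all W, so L
n=22: →21(L), so W
n=23: →22(W), 16(W) — all W, so L
n=24: →23(L), so W
n=25: →24(W), 18(W) — all W, so L
n=26: →25(L), so W
n=27: →26(W), 20(W) — all W, so L
n=28: →27(L), so W
n=29: →28(W), 22(W) — all W, so L
n=30: →29(L), so W
n=31: →30(W), 24(W) — all W, so L
n=32: →31(L), so W
n=33: →32(W), 26(W) — all W, so L
n=34: →33(L), so W
From 34 Rosa can remove 1, leaving 33, reaching an L position.

Rosa wins.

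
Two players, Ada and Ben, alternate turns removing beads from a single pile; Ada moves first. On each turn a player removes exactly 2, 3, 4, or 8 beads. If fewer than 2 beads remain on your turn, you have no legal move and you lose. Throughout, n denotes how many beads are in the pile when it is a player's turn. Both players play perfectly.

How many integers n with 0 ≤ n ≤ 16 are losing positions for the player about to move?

6

Positions with no move are L. A position that does have a move is losing for the player to move precisely when every available move leads to a winning position for the opponent. Fill in the labels:
n=0: no move → L
n=1: no move → L
n=2: can move to 0, which is L ⇒ W
n=3: can move to 1, which is L ⇒ W
n=4: can move to 1, which is L ⇒ W
n=5: can move to 1, which is L ⇒ W
n=6: moves to 4(W), 3(W), 2(W); every one is W ⇒ L
n=7: moves to 5(W), 4(W), 3(W); every one is W ⇒ L
n=8: can move to 6, which is L ⇒ W
n=9: can move to 7, which is L ⇒ W
n=10: can move to 7, which is L ⇒ W
n=11: can move to 7, which is L ⇒ W
n=12: moves to 10(W), 9(W), 8(W), 4(W); every one is W ⇒ L
n=13: moves to 11(W), 10(W), 9(W), 5(W); every one is W ⇒ L
n=14: can move to 12, which is L ⇒ W
n=15: can move to 13, which is L ⇒ W
n=16: can move to 13, which is L ⇒ W
L entries with 0 ≤ n ≤ 16: n = 0, 1, 6, 7, 12, 13; that makes 6.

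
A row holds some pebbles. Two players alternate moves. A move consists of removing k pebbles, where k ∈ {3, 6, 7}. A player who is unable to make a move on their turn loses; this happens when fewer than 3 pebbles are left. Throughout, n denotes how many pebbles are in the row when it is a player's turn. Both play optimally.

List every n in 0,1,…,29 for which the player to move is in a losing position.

0, 1, 2, 10, 11, 12, 20, 21, 22

Label each position W (a win for the player to move) or L (a loss). A position with no legal move is L; any other position is W exactly when some move reaches an L, and L when every move reaches a W.
n=0: no move → L
n=1: no move → L
n=2: no move → L
n=3: →0(L), so W
n=4: →1(L), so W
n=5: →2(L), so W
n=6: →0(L), so W
n=7: →1(L), so W
n=8: →2(L), so W
n=9: →2(L), so W
n=10: →7(W), 4(W), 3(W) — all W, so L
n=11: →8(W), 5(W), 4(W) — all W, so L
n=12: →9(W), 6(W), 5(W) — all W, so L
n=13: →10(L), so W
n=14: →11(L), so W
n=15: →12(L), so W
n=16: →10(L), so W
n=17: →11(L), so W
n=18: →12(L), so W
n=19: →12(L), so W
n=20: →17(W), 14(W), 13(W) — all W, so L
n=21: →18(W), 15(W), 14(W) — all W, so L
n=22: →19(W), 16(W), 15(W) — all W, so L
n=23: →20(L), so W
n=24: →21(L), so W
n=25: →22(L), so W
n=26: →20(L), so W
n=27: →21(L), so W
n=28: →22(L), so W
n=29: →22(L), so W
Reading off the rows marked L gives the requested list; there are 9 such values of n.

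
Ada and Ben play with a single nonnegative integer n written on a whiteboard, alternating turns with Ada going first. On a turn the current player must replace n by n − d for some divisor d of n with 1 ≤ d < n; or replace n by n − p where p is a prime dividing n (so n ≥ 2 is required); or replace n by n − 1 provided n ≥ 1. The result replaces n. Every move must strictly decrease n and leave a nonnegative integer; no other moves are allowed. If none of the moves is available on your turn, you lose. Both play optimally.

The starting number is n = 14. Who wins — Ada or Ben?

Ben wins.

Build the W/L table. Terminal = L. A non-terminal position is W if it has a move to some L; otherwise it is L.
n=0: no move → L
n=1: reaches L-position 0 → W
n=2: reaches L-position 0 → W
n=3: reaches L-position 0 → W
n=4: only reaches 2(W), 3(W), all W → L
n=5: reaches L-position 0 → W
n=6: reaches L-position 4 → W
n=7: reaches L-position 0 → W
n=8: reaches L-position 4 → W
n=9: only reaches 6(W), 8(W), all W → L
n=10: reaches L-position 9 → W
n=11: reaches L-position 0 → W
n=12: reaches L-position 9 → W
n=13: reaches L-position 0 → W
n=14: only reaches 7(W), 12(W), 13(W), all W → L
Every move from 14 reaches a W position, so the mover loses.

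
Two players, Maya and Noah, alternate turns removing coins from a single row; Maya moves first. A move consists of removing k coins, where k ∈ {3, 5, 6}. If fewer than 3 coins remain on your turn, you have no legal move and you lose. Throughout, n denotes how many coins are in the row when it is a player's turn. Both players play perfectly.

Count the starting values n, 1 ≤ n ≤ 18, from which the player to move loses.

Compute win/loss labels from the base case upward. A position with no move is L. Any other position is W if it can reach an L in one move, else L.
n=0: no move → L
n=1: no move → L
n=2: no move → L
n=3: →0(L), so W
n=4: →1(L), so W
n=5: →2(L), so W
n=6: →1(L), so W
n=7: →2(L), so W
n=8: →2(L), so W
n=9: →6(W), 4(W), 3(W) — all W, so L
n=10: →7(W), 5(W), 4(W) — all W, so L
n=11: →8(W), 6(W), 5(W) — all W, so L
n=12: →9(L), so W
n=13: →10(L), so W
n=14: →11(L), so W
n=15: →10(L), so W
n=16: →11(L), so W
n=17: →11(L), so W
n=18: →15(W), 13(W), 12(W) — all W, so L
L entries with 1 ≤ n ≤ 18 (n=0 is outside the asked range and is not counted): n = 1, 2, 9, 10, 11, 18; that makes 6.

6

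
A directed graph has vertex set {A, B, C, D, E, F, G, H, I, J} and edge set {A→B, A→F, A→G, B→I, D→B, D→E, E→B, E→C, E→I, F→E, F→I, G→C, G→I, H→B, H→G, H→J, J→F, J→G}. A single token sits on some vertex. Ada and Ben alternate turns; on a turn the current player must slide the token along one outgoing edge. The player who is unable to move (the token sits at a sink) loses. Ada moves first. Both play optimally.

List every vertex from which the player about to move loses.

Label each position W (a win for the player to move) or L (a loss). A position with no legal move is L; any other position is W exactly when some move reaches an L, and L when every move reaches a W.
Every edge goes from a vertex to one that appears earlier in the order C, I, B, E, G, F, A, D, J, H, so processing vertices in that order labels each vertex after all of its successors.
C: no outgoing edge → L
I: no outgoing edge → L
B: reaches L-position I → W
E: reaches L-position I → W
G: reaches L-position I → W
F: reaches L-position I → W
A: only reaches F(W), G(W), B(W), all W → L
D: only reaches E(W), B(W), all W → L
J: only reaches F(W), G(W), all W → L
H: reaches L-position J → W
The losing starting vertices are exactly the entries labelled L in this table (5 of them).

A, C, D, I, J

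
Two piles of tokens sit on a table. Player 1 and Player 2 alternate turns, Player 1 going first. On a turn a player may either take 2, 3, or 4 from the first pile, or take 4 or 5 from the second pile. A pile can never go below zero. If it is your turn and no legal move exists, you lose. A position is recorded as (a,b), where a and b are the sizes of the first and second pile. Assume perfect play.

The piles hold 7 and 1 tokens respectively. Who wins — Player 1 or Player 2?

Compute win/loss labels from the base case upward. A position with no move is L. Any other position is W if it can reach an L in one move, else L.
No move ever increases a pile, so every position that can arise here has a ≤ 7 and b ≤ 1; it is enough to label the cells with 0 ≤ a ≤ 7 and 0 ≤ b ≤ 1.
Every move lowers a or b (never raises either), so fill the grid row by row in increasing a, and left to right within a row: each cell's successors are then already labelled.
      b=0  b=1
a=0:    L    L
a=1:    L    L
a=2:    W    W
a=3:    W    W
a=4:    W    W
a=5:    W    W
a=6:    L    L
a=7:    L    L
Cells with no legal move (terminal, hence L): (0,0), (0,1), (1,0), (1,1).
The remaining L cells, each justified by listing all of its moves:
(6,0): only reaches (4,0)(W), (3,0)(W), (2,0)(W), all W → L
(6,1): only reaches (4,1)(W), (3,1)(W), (2,1)(W), all W → L
(7,0): only reaches (5,0)(W), (4,0)(W), (3,0)(W), all W → L
(7,1): only reaches (5,1)(W), (4,1)(W), (3,1)(W), all W → L
Every other cell has at least one move into one of the L cells above, so it is W.
Every move from (7,1) reaches a W position, so the mover loses.

Player 2 wins.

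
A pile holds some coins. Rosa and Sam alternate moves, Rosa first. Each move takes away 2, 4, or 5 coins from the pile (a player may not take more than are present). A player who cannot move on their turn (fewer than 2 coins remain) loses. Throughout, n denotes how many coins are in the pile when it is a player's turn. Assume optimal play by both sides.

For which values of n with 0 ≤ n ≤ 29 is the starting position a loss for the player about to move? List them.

0, 1, 7, 8, 14, 15, 21, 22, 28, 29

Build the W/L table. Terminal = L. A non-terminal position is W if it has a move to some L; otherwise it is L.
n=0: no move → L
n=1: no move → L
n=2: W (go to 0, an L position)
n=3: W (go to 1, an L position)
n=4: W (go to 0, an L position)
n=5: W (go to 1, an L position)
n=6: W (go to 1, an L position)
n=7: L (options 5(W), 3(W), 2(W) are all W)
n=8: L (options 6(W), 4(W), 3(W) are all W)
n=9: W (go to 7, an L position)
n=10: W (go to 8, an L position)
n=11: W (go to 7, an L position)
n=12: W (go to 8, an L position)
n=13: W (go to 8, an L position)
n=14: L (options 12(W), 10(W), 9(W) are all W)
n=15: L (options 13(W), 11(W), 10(W) are all W)
n=16: W (go to 14, an L position)
n=17: W (go to 15, an L position)
n=18: W (go to 14, an L position)
n=19: W (go to 15, an L position)
n=20: W (go to 15, an L position)
n=21: L (options 19(W), 17(W), 16(W) are all W)
n=22: L (options 20(W), 18(W), 17(W) are all W)
n=23: W (go to 21, an L position)
n=24: W (go to 22, an L position)
n=25: W (go to 21, an L position)
n=26: W (go to 22, an L position)
n=27: W (go to 22, an L position)
n=28: L (options 26(W), 24(W), 23(W) are all W)
n=29: L (options 27(W), 25(W), 24(W) are all W)
The losing starting values of n are exactly the entries labelled L in this table (10 of them).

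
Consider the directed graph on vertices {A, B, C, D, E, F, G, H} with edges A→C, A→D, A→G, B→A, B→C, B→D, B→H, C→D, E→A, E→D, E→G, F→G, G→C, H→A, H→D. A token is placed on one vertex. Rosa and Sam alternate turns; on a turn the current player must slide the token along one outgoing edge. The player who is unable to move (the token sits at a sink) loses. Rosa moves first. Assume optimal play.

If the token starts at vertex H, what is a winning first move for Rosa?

Move to D.

Classify positions by backward induction: terminal positions (no move available) are L. From any other position, the mover wins iff some move reaches an L.
Every edge goes from a vertex to one that appears earlier in the order D, C, G, A, E, H, B, F, so processing vertices in that order labels each vertex after all of its successors.
D: no outgoing edge → L
C: →D(L), so W
G: →C(W) only, which is W, so L
A: →G(L), so W
E: →G(L), so W
H: →D(L), so W
B: →D(L), so W
F: →G(L), so W
From H, the L positions reachable in one move are: D.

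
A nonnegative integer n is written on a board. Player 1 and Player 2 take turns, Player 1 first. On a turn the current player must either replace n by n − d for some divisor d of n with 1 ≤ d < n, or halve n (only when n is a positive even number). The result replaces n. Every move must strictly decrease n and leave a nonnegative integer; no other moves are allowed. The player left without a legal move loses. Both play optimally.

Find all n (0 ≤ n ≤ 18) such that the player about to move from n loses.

0, 1, 3, 5, 7, 9, 11, 13, 15, 17

Positions with no move are L. A position that does have a move is losing for the player to move precisely when every available move leads to a winning position for the opponent. Fill in the labels:
n=0: no move → L
n=1: no move → L
n=2: W (go to 1, an L position)
n=3: L (sole option 2(W) is W)
n=4: W (go to 3, an L position)
n=5: L (sole option 4(W) is W)
n=6: W (go to 3, an L position)
n=7: L (sole option 6(W) is W)
n=8: W (go to 7, an L position)
n=9: L (options 6(W), 8(W) are all W)
n=10: W (go to 5, an L position)
n=11: L (sole option 10(W) is W)
n=12: W (go to 9, an L position)
n=13: L (sole option 12(W) is W)
n=14: W (go to 7, an L position)
n=15: L (options 10(W), 12(W), 14(W) are all W)
n=16: W (go to 15, an L position)
n=17: L (sole option 16(W) is W)
n=18: W (go to 9, an L position)
The losing starting values of n are exactly the entries labelled L in this table (10 of them).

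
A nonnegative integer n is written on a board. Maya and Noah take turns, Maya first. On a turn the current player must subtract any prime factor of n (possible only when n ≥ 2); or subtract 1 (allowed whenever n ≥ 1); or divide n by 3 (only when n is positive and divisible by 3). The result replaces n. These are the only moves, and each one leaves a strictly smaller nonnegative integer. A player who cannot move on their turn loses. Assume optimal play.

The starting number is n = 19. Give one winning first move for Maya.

Move to 0.

Classify positions by backward induction: terminal positions (no move available) are L. From any other position, the mover wins iff some move reaches an L.
n=0: no move → L
n=1: →0(L), so W
n=2: →0(L), so W
n=3: →0(L), so W
n=4: →2(W), 3(W) — all W, so L
n=5: →0(L), so W
n=6: →4(L), so W
n=7: →0(L), so W
n=8: →6(W), 7(W) — all W, so L
n=9: →8(L), so W
n=10: →8(L), so W
n=11: →0(L), so W
n=12: →4(L), so W
n=13: →0(L), so W
n=14: →7(W), 12(W), 13(W) — all W, so L
n=15: →14(L), so W
n=16: →14(L), so W
n=17: →0(L), so W
n=18: →6(W), 15(W), 16(W), 17(W) — all W, so L
n=19: →0(L), so W
From 19, the L positions reachable in one move are: 0, 18. Any move reaching one of these is winning.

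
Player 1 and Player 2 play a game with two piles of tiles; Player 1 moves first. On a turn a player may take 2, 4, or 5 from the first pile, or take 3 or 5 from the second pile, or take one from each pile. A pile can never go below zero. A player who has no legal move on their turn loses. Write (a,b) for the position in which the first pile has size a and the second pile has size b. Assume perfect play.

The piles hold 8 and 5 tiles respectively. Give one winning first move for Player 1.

Move to (4,5).

Positions with no move are L. A position that does have a move is losing for the player to move precisely when every available move leads to a winning position for the opponent. Fill in the labels:
No move ever increases a pile, so every position that can arise here has a ≤ 8 and b ≤ 5; it is enough to label the cells with 0 ≤ a ≤ 8 and 0 ≤ b ≤ 5.
Every move lowers a or b (never raises either), so fill the grid row by row in increasing a, and left to right within a row: each cell's successors are then already labelled.
      b=0  b=1  b=2  b=3  b=4  b=5
a=0:    L    L    L    W    W    W
a=1:    L    W    W    W    L    W
a=2:    W    W    W    L    L    W
a=3:    W    L    L    L    W    W
a=4:    W    W    W    W    W    L
a=5:    W    W    W    W    W    L
a=6:    W    L    L    W    W    W
a=7:    L    W    W    W    W    W
a=8:    L    W    W    W    L    W
Cells with no legal move (terminal, hence L): (0,0), (0,1), (0,2), (1,0).
The remaining L cells, each justified by listing all of its moves:
(1,4): L (options (1,1)(W), (0,3)(W) are all W)
(2,3): L (options (0,3)(W), (2,0)(W), (1,2)(W) are all W)
(2,4): L (options (0,4)(W), (2,1)(W), (1,3)(W) are all W)
(3,1): L (options (1,1)(W), (2,0)(W) are all W)
(3,2): L (options (1,2)(W), (2,1)(W) are all W)
(3,3): L (options (1,3)(W), (3,0)(W), (2,2)(W) are all W)
(4,5): L (options (2,5)(W), (0,5)(W), (4,2)(W), (4,0)(W), (3,4)(W) are all W)
(5,5): L (options (3,5)(W), (1,5)(W), (0,5)(W), (5,2)(W), (5,0)(W), (4,4)(W) are all W)
(6,1): L (options (4,1)(W), (2,1)(W), (1,1)(W), (5,0)(W) are all W)
(6,2): L (options (4,2)(W), (2,2)(W), (1,2)(W), (5,1)(W) are all W)
(7,0): L (options (5,0)(W), (3,0)(W), (2,0)(W) are all W)
(8,0): L (options (6,0)(W), (4,0)(W), (3,0)(W) are all W)
(8,4): L (options (6,4)(W), (4,4)(W), (3,4)(W), (8,1)(W), (7,3)(W) are all W)
Every other cell has at least one move into one of the L cells above, so it is W.
From (8,5), the L positions reachable in one move are: (4,5), (8,0). Any move reaching one of these is winning.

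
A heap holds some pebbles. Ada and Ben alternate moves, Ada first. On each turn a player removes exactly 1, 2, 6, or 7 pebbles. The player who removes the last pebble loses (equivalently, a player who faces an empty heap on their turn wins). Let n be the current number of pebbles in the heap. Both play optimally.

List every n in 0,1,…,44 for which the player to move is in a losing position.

1, 4, 9, 12, 17, 20, 25, 28, 33, 36, 41, 44

Positions with no move are W. A position that does have a move is losing for the player to move precisely when every available move leads to a winning position for the opponent. Fill in the labels:
n=0: no move; the opponent has just taken the last pebble and therefore loses → W
n=1: only reaches 0(W), which is W → L
n=2: reaches L-position 1 → W
n=3: reaches L-position 1 → W
n=4: only reaches 3(W), 2(W), all W → L
n=5: reaches L-position 4 → W
n=6: reaches L-position 4 → W
n=7: reaches L-position 1 → W
n=8: reaches L-position 1 → W
n=9: only reaches 8(W), 7(W), 3(W), 2(W), all W → L
n=10: reaches L-position 9 → W
n=11: reaches L-position 9 → W
n=12: only reaches 11(W), 10(W), 6(W), 5(W), all W → L
n=13: reaches L-position 12 → W
n=14: reaches L-position 12 → W
n=15: reaches L-position 9 → W
n=16: reaches L-position 9 → W
n=17: only reaches 16(W), 15(W), 11(W), 10(W), all W → L
n=18: reaches L-position 17 → W
n=19: reaches L-position 17 → W
n=20: only reaches 19(W), 18(W), 14(W), 13(W), all W → L
n=21: reaches L-position 20 → W
n=22: reaches L-position 20 → W
n=23: reaches L-position 17 → W
n=24: reaches L-position 17 → W
n=25: only reaches 24(W), 23(W), 19(W), 18(W), all W → L
n=26: reaches L-position 25 → W
n=27: reaches L-position 25 → W
n=28: only reaches 27(W), 26(W), 22(W), 21(W), all W → L
n=29: reaches L-position 28 → W
n=30: reaches L-position 28 → W
n=31: reaches L-position 25 → W
n=32: reaches L-position 25 → W
n=33: only reaches 32(W), 31(W), 27(W), 26(W), all W → L
n=34: reaches L-position 33 → W
n=35: reaches L-position 33 → W
n=36: only reaches 35(W), 34(W), 30(W), 29(W), all W → L
n=37: reaches L-position 36 → W
n=38: reaches L-position 36 → W
n=39: reaches L-position 33 → W
n=40: reaches L-position 33 → W
n=41: only reaches 40(W), 39(W), 35(W), 34(W), all W → L
n=42: reaches L-position 41 → W
n=43: reaches L-position 41 → W
n=44: only reaches 43(W), 42(W), 38(W), 37(W), all W → L
The losing starting values of n are exactly the entries labelled L in this table (12 of them).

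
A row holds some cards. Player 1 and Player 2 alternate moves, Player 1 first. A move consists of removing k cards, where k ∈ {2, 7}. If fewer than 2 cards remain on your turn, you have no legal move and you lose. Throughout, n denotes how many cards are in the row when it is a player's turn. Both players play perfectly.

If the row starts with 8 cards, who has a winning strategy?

Positions with no move are L. A position that does have a move is losing for the player to move precisely when every available move leads to a winning position for the opponent. Fill in the labels:
n=0: no move → L
n=1: no move → L
n=2: →0(L), so W
n=3: →1(L), so W
n=4: →2(W) only, which is W, so L
n=5: →3(W) only, which is W, so L
n=6: →4(L), so W
n=7: →5(L), so W
n=8: →1(L), so W
From 8 Player 1 can remove 7, leaving 1, reaching an L position.

Player 1 wins.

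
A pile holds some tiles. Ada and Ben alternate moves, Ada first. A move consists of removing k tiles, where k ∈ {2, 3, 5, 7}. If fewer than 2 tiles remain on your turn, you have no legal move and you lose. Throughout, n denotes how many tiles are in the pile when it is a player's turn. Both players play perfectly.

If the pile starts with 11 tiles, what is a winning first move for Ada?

Remove 2, leaving 9.

Compute win/loss labels from the base case upward. A position with no move is L. Any other position is W if it can reach an L in one move, else L.
n=0: no move → L
n=1: no move → L
n=2: can move to 0, which is L ⇒ W
n=3: can move to 1, which is L ⇒ W
n=4: can move to 1, which is L ⇒ W
n=5: can move to 0, which is L ⇒ W
n=6: can move to 1, which is L ⇒ W
n=7: can move to 0, which is L ⇒ W
n=8: can move to 1, which is L ⇒ W
n=9: moves to 7(W), 6(W), 4(W), 2(W); every one is W ⇒ L
n=10: moves to 8(W), 7(W), 5(W), 3(W); every one is W ⇒ L
n=11: can move to 9, which is L ⇒ W
From 11, the L positions reachable in one move are: 9.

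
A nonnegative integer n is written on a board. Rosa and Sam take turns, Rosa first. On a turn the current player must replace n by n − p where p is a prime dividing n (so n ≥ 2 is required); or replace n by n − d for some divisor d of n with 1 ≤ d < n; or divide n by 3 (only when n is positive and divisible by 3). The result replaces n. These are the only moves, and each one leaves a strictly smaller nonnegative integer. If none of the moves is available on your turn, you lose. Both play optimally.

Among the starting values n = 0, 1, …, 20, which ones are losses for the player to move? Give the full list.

Label each position W (a win for the player to move) or L (a loss). A position with no legal move is L; any other position is W exactly when some move reaches an L, and L when every move reaches a W.
n=0: no move → L
n=1: no move → L
n=2: reaches L-position 0 → W
n=3: reaches L-position 0 → W
n=4: only reaches 2(W), 3(W), all W → L
n=5: reaches L-position 0 → W
n=6: reaches L-position 4 → W
n=7: reaches L-position 0 → W
n=8: reaches L-position 4 → W
n=9: only reaches 3(W), 6(W), 8(W), all W → L
n=10: reaches L-position 9 → W
n=11: reaches L-position 0 → W
n=12: reaches L-position 4 → W
n=13: reaches L-position 0 → W
n=14: only reaches 7(W), 12(W), 13(W), all W → L
n=15: reaches L-position 14 → W
n=16: reaches L-position 14 → W
n=17: reaches L-position 0 → W
n=18: reaches L-position 9 → W
n=19: reaches L-position 0 → W
n=20: only reaches 10(W), 15(W), 16(W), 18(W), 19(W), all W → L
Reading off the rows marked L gives the requested list; there are 6 such values of n.

0, 1, 4, 9, 14, 20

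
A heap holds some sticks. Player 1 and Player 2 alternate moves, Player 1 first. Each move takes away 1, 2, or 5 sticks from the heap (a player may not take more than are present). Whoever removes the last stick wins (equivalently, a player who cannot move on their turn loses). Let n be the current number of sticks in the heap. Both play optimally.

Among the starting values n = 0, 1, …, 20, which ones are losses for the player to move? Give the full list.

Use the standard recursion: the mover loses at a terminal position; elsewhere, the mover wins exactly when some move hands the opponent an L position.
n=0: no move → L
n=1: W (go to 0, an L position)
n=2: W (go to 0, an L position)
n=3: L (options 2(W), 1(W) are all W)
n=4: W (go to 3, an L position)
n=5: W (go to 3, an L position)
n=6: L (options 5(W), 4(W), 1(W) are all W)
n=7: W (go to 6, an L position)
n=8: W (go to 6, an L position)
n=9: L (options 8(W), 7(W), 4(W) are all W)
n=10: W (go to 9, an L position)
n=11: W (go to 9, an L position)
n=12: L (options 11(W), 10(W), 7(W) are all W)
n=13: W (go to 12, an L position)
n=14: W (go to 12, an L position)
n=15: L (options 14(W), 13(W), 10(W) are all W)
n=16: W (go to 15, an L position)
n=17: W (go to 15, an L position)
n=18: L (options 17(W), 16(W), 13(W) are all W)
n=19: W (go to 18, an L position)
n=20: W (go to 18, an L position)
Reading off the rows marked L gives the requested list; there are 7 such values of n.

0, 3, 6, 9, 12, 15, 18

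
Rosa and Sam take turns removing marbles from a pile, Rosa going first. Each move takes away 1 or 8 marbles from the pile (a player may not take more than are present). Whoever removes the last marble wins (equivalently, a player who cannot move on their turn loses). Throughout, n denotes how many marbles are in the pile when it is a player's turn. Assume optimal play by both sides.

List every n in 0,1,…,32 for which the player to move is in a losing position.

0, 2, 4, 6, 9, 11, 13, 15, 18, 20, 22, 24, 27, 29, 31

Label each position W (a win for the player to move) or L (a loss). A position with no legal move is L; any other position is W exactly when some move reaches an L, and L when every move reaches a W.
n=0: no move → L
n=1: reaches L-position 0 → W
n=2: only reaches 1(W), which is W → L
n=3: reaches L-position 2 → W
n=4: only reaches 3(W), which is W → L
n=5: reaches L-position 4 → W
n=6: only reaches 5(W), which is W → L
n=7: reaches L-position 6 → W
n=8: reaches L-position 0 → W
n=9: only reaches 8(W), 1(W), all W → L
n=10: reaches L-position 9 → W
n=11: only reaches 10(W), 3(W), all W → L
n=12: reaches L-position 11 → W
n=13: only reaches 12(W), 5(W), all W → L
n=14: reaches L-position 13 → W
n=15: only reaches 14(W), 7(W), all W → L
n=16: reaches L-position 15 → W
n=17: reaches L-position 9 → W
n=18: only reaches 17(W), 10(W), all W → L
n=19: reaches L-position 18 → W
n=20: only reaches 19(W), 12(W), all W → L
n=21: reaches L-position 20 → W
n=22: only reaches 21(W), 14(W), all W → L
n=23: reaches L-position 22 → W
n=24: only reaches 23(W), 16(W), all W → L
n=25: reaches L-position 24 → W
n=26: reaches L-position 18 → W
n=27: only reaches 26(W), 19(W), all W → L
n=28: reaches L-position 27 → W
n=29: only reaches 28(W), 21(W), all W → L
n=30: reaches L-position 29 → W
n=31: only reaches 30(W), 23(W), all W → L
n=32: reaches L-position 31 → W
Reading off the rows marked L gives the requested list; there are 15 such values of n.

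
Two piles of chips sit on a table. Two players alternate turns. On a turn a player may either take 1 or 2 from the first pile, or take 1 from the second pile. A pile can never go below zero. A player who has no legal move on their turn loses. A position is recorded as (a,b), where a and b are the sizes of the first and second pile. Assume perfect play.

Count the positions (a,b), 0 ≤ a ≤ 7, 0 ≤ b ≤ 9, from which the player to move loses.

30

Use the standard recursion: the mover loses at a terminal position; elsewhere, the mover wins exactly when some move hands the opponent an L position.
Every move lowers a or b (never raises either), so fill the grid row by row in increasing a, and left to right within a row: each cell's successors are then already labelled.
      b=0  b=1  b=2  b=3  b=4  b=5  b=6  b=7  b=8  b=9
a=0:    L    W    L    W    L    W    L    W    L    W
a=1:    W    L    W    L    W    L    W    L    W    L
a=2:    W    W    W    W    W    W    W    W    W    W
a=3:    L    W    L    W    L    W    L    W    L    W
a=4:    W    L    W    L    W    L    W    L    W    L
a=5:    W    W    W    W    W    W    W    W    W    W
a=6:    L    W    L    W    L    W    L    W    L    W
a=7:    W    L    W    L    W    L    W    L    W    L
Cells with no legal move (terminal, hence L): (0,0).
The remaining L cells, each justified by listing all of its moves:
(0,2): the only move is to (0,1)(W), a W ⇒ L
(0,4): the only move is to (0,3)(W), a W ⇒ L
(0,6): the only move is to (0,5)(W), a W ⇒ L
(0,8): the only move is to (0,7)(W), a W ⇒ L
(1,1): moves to (0,1)(W), (1,0)(W); every one is W ⇒ L
(1,3): moves to (0,3)(W), (1,2)(W); every one is W ⇒ L
(1,5): moves to (0,5)(W), (1,4)(W); every one is W ⇒ L
(1,7): moves to (0,7)(W), (1,6)(W); every one is W ⇒ L
(1,9): moves to (0,9)(W), (1,8)(W); every one is W ⇒ L
(3,0): moves to (2,0)(W), (1,0)(W); every one is W ⇒ L
(3,2): moves to (2,2)(W), (1,2)(W), (3,1)(W); every one is W ⇒ L
(3,4): moves to (2,4)(W), (1,4)(W), (3,3)(W); every one is W ⇒ L
(3,6): moves to (2,6)(W), (1,6)(W), (3,5)(W); every one is W ⇒ L
(3,8): moves to (2,8)(W), (1,8)(W), (3,7)(W); every one is W ⇒ L
(4,1): moves to (3,1)(W), (2,1)(W), (4,0)(W); every one is W ⇒ L
(4,3): moves to (3,3)(W), (2,3)(W), (4,2)(W); every one is W ⇒ L
(4,5): moves to (3,5)(W), (2,5)(W), (4,4)(W); every one is W ⇒ L
(4,7): moves to (3,7)(W), (2,7)(W), (4,6)(W); every one is W ⇒ L
(4,9): moves to (3,9)(W), (2,9)(W), (4,8)(W); every one is W ⇒ L
(6,0): moves to (5,0)(W), (4,0)(W); every one is W ⇒ L
(6,2): moves to (5,2)(W), (4,2)(W), (6,1)(W); every one is W ⇒ L
(6,4): moves to (5,4)(W), (4,4)(W), (6,3)(W); every one is W ⇒ L
(6,6): moves to (5,6)(W), (4,6)(W), (6,5)(W); every one is W ⇒ L
(6,8): moves to (5,8)(W), (4,8)(W), (6,7)(W); every one is W ⇒ L
(7,1): moves to (6,1)(W), (5,1)(W), (7,0)(W); every one is W ⇒ L
(7,3): moves to (6,3)(W), (5,3)(W), (7,2)(W); every one is W ⇒ L
(7,5): moves to (6,5)(W), (5,5)(W), (7,4)(W); every one is W ⇒ L
(7,7): moves to (6,7)(W), (5,7)(W), (7,6)(W); every one is W ⇒ L
(7,9): moves to (6,9)(W), (5,9)(W), (7,8)(W); every one is W ⇒ L
Every other cell has at least one move into one of the L cells above, so it is W.
L cells per row: a=0: 5, a=1: 5, a=2: 0, a=3: 5, a=4: 5, a=5: 0, a=6: 5, a=7: 5; total 30.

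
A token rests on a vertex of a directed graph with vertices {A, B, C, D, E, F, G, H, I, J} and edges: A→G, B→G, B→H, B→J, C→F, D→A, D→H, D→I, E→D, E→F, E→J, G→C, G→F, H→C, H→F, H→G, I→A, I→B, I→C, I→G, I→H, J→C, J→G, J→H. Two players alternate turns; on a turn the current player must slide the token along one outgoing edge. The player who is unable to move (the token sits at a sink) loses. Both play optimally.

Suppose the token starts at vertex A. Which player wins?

Classify positions by backward induction: terminal positions (no move available) are L. From any other position, the mover wins iff some move reaches an L.
Every edge goes from a vertex to one that appears earlier in the order F, C, G, H, J, B, A, I, D, E, so processing vertices in that order labels each vertex after all of its successors.
F: no outgoing edge → L
C: can move to F, which is L ⇒ W
G: can move to F, which is L ⇒ W
H: can move to F, which is L ⇒ W
J: moves to H(W), G(W), C(W); every one is W ⇒ L
B: can move to J, which is L ⇒ W
A: the only move is to G(W), a W ⇒ L
I: can move to A, which is L ⇒ W
D: can move to A, which is L ⇒ W
E: can move to J, which is L ⇒ W
The starting position A is L: whatever the player to move does, the opponent receives a W position.

The second player wins.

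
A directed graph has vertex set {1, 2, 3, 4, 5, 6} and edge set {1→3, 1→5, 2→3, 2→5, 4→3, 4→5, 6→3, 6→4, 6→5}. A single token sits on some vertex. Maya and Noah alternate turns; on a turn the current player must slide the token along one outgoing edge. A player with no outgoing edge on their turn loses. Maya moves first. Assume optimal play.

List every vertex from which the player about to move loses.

3, 5

Classify positions by backward induction: terminal positions (no move available) are L. From any other position, the mover wins iff some move reaches an L.
Every edge goes from a vertex to one that appears earlier in the order 5, 3, 4, 6, 2, 1, so processing vertices in that order labels each vertex after all of its successors.
5: no outgoing edge → L
3: no outgoing edge → L
4: W (go to 3, an L position)
6: W (go to 3, an L position)
2: W (go to 3, an L position)
1: W (go to 3, an L position)
Reading off the rows marked L gives the requested list; there are 2 such vertices.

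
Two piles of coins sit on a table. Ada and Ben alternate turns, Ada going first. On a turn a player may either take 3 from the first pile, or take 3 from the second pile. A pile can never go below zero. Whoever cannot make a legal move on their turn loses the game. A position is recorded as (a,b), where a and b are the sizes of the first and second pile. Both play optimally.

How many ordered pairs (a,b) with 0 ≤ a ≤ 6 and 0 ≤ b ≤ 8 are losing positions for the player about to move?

Label each position W (a win for the player to move) or L (a loss). A position with no legal move is L; any other position is W exactly when some move reaches an L, and L when every move reaches a W.
Every move lowers a or b (never raises either), so fill the grid row by row in increasing a, and left to right within a row: each cell's successors are then already labelled.
      b=0  b=1  b=2  b=3  b=4  b=5  b=6  b=7  b=8
a=0:    L    L    L    W    W    W    L    L    L
a=1:    L    L    L    W    W    W    L    L    L
a=2:    L    L    L    W    W    W    L    L    L
a=3:    W    W    W    L    L    L    W    W    W
a=4:    W    W    W    L    L    L    W    W    W
a=5:    W    W    W    L    L    L    W    W    W
a=6:    L    L    L    W    W    W    L    L    L
Cells with no legal move (terminal, hence L): (0,0), (0,1), (0,2), (1,0), (1,1), (1,2), (2,0), (2,1), (2,2).
The remaining L cells, each justified by listing all of its moves:
(0,6): L (sole option (0,3)(W) is W)
(0,7): L (sole option (0,4)(W) is W)
(0,8): L (sole option (0,5)(W) is W)
(1,6): L (sole option (1,3)(W) is W)
(1,7): L (sole option (1,4)(W) is W)
(1,8): L (sole option (1,5)(W) is W)
(2,6): L (sole option (2,3)(W) is W)
(2,7): L (sole option (2,4)(W) is W)
(2,8): L (sole option (2,5)(W) is W)
(3,3): L (options (0,3)(W), (3,0)(W) are all W)
(3,4): L (options (0,4)(W), (3,1)(W) are all W)
(3,5): L (options (0,5)(W), (3,2)(W) are all W)
(4,3): L (options (1,3)(W), (4,0)(W) are all W)
(4,4): L (options (1,4)(W), (4,1)(W) are all W)
(4,5): L (options (1,5)(W), (4,2)(W) are all W)
(5,3): L (options (2,3)(W), (5,0)(W) are all W)
(5,4): L (options (2,4)(W), (5,1)(W) are all W)
(5,5): L (options (2,5)(W), (5,2)(W) are all W)
(6,0): L (sole option (3,0)(W) is W)
(6,1): L (sole option (3,1)(W) is W)
(6,2): L (sole option (3,2)(W) is W)
(6,6): L (options (3,6)(W), (6,3)(W) are all W)
(6,7): L (options (3,7)(W), (6,4)(W) are all W)
(6,8): L (options (3,8)(W), (6,5)(W) are all W)
Every other cell has at least one move into one of the L cells above, so it is W.
L cells per row: a=0: 6, a=1: 6, a=2: 6, a=3: 3, a=4: 3, a=5: 3, a=6: 6; total 33.

33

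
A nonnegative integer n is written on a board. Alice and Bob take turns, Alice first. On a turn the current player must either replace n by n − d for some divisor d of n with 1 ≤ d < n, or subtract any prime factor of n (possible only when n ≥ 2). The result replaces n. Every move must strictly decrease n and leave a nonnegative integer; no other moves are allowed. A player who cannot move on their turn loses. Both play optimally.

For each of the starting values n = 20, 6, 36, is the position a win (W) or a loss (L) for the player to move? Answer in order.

Compute win/loss labels from the base case upward. A position with no move is L. Any other position is W if it can reach an L in one move, else L.
n=0: no move → L
n=1: no move → L
n=2: →0(L), so W
n=3: →0(L), so W
n=4: →2(W), 3(W) — all W, so L
n=5: →0(L), so W
n=6: →4(L), so W
n=7: →0(L), so W
n=8: →4(L), so W
n=9: →6(W), 8(W) — all W, so L
n=10: →9(L), so W
n=11: →0(L), so W
n=12: →9(L), so W
n=13: →0(L), so W
n=14: →7(W), 12(W), 13(W) — all W, so L
n=15: →14(L), so W
n=16: →14(L), so W
n=17: →0(L), so W
n=18: →9(L), so W
n=19: →0(L), so W
n=20: →10(W), 15(W), 16(W), 18(W), 19(W) — all W, so L
n=21: →14(L), so W
n=22: →20(L), so W
n=23: →0(L), so W
n=24: →20(L), so W
n=25: →20(L), so W
n=26: →13(W), 24(W), 25(W) — all W, so L
n=27: →26(L), so W
n=28: →14(L), so W
n=29: →0(L), so W
n=30: →20(L), so W
n=31: →0(L), so W
n=32: →16(W), 24(W), 28(W), 30(W), 31(W) — all W, so L
n=33: →32(L), so W
n=34: →32(L), so W
n=35: →28(W), 30(W), 34(W) — all W, so L
n=36: →32(L), so W

20: L, 6: W, 36: W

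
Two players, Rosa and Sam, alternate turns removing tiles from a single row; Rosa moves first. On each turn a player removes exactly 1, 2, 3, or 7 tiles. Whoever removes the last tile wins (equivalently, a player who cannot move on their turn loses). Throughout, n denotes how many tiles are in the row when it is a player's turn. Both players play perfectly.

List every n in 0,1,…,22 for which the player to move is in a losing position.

Positions with no move are L. A position that does have a move is losing for the player to move precisely when every available move leads to a winning position for the opponent. Fill in the labels:
n=0: no move → L
n=1: can move to 0, which is L ⇒ W
n=2: can move to 0, which is L ⇒ W
n=3: can move to 0, which is L ⇒ W
n=4: moves to 3(W), 2(W), 1(W); every one is W ⇒ L
n=5: can move to 4, which is L ⇒ W
n=6: can move to 4, which is L ⇒ W
n=7: can move to 4, which is L ⇒ W
n=8: moves to 7(W), 6(W), 5(W), 1(W); every one is W ⇒ L
n=9: can move to 8, which is L ⇒ W
n=10: can move to 8, which is L ⇒ W
n=11: can move to 8, which is L ⇒ W
n=12: moves to 11(W), 10(W), 9(W), 5(W); every one is W ⇒ L
n=13: can move to 12, which is L ⇒ W
n=14: can move to 12, which is L ⇒ W
n=15: can move to 12, which is L ⇒ W
n=16: moves to 15(W), 14(W), 13(W), 9(W); every one is W ⇒ L
n=17: can move to 16, which is L ⇒ W
n=18: can move to 16, which is L ⇒ W
n=19: can move to 16, which is L ⇒ W
n=20: moves to 19(W), 18(W), 17(W), 13(W); every one is W ⇒ L
n=21: can move to 20, which is L ⇒ W
n=22: can move to 20, which is L ⇒ W
The losing starting values of n are exactly the entries labelled L in this table (6 of them).

0, 4, 8, 12, 16, 20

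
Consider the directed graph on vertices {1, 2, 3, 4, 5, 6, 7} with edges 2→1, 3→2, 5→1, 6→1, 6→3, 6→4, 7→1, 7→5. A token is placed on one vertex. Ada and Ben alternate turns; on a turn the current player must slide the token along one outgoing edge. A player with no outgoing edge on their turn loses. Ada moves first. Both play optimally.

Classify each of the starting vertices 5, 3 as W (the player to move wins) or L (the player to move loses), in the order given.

Work bottom-up. With no move the player to move loses. Otherwise the position is W if at least one move leads to an L position for the opponent, and L if every move leads to a W.
Every edge goes from a vertex to one that appears earlier in the order 1, 4, 5, 2, 3, 6, 7, so processing vertices in that order labels each vertex after all of its successors.
1: no outgoing edge → L
4: no outgoing edge → L
5: can move to 1, which is L ⇒ W
2: can move to 1, which is L ⇒ W
3: the only move is to 2(W), a W ⇒ L
6: can move to 3, which is L ⇒ W
7: can move to 1, which is L ⇒ W

5: W, 3: L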